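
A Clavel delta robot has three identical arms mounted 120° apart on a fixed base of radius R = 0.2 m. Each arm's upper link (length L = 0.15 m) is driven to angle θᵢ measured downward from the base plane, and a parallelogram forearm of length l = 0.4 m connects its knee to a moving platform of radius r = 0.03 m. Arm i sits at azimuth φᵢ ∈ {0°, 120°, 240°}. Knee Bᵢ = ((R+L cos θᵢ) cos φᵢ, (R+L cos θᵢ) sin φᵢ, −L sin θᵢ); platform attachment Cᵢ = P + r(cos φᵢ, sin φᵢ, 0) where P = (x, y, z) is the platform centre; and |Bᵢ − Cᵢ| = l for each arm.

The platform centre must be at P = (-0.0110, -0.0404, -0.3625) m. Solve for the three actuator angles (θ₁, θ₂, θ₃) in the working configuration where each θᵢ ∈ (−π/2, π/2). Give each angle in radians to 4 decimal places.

φ1=0.0° → target in arm frame (-0.0110, -0.0404)
  e−x'=0.1810;  (l²−L²−(e−x')²−y'²−z²)/2L = -0.0943
  θ1 = atan2(B,A) + arccos(C/0.4052) = 0.6981
rotate P by −φ2: (-0.0295, 0.0297, -0.3625)
  A=0.1995, B=-0.3625, C=(l²−L²−A²−y'²−z²)/(2L)=-0.1153
  γ=atan2(-0.3625,0.1995)=-1.0677;  ψ=arccos(-0.2786)=1.8532;  θ2=γ+ψ≈0.7854
rotate P by −φ3: (0.0405, 0.0107, -0.3625)
  A=0.1295, B=-0.3625, C=(l²−L²−A²−y'²−z²)/(2L)=-0.0360
  θ3 = atan2(B,A) + arccos(C/0.3849) = 0.4367

θ₁ = 0.6981, θ₂ = 0.7854, θ₃ = 0.4367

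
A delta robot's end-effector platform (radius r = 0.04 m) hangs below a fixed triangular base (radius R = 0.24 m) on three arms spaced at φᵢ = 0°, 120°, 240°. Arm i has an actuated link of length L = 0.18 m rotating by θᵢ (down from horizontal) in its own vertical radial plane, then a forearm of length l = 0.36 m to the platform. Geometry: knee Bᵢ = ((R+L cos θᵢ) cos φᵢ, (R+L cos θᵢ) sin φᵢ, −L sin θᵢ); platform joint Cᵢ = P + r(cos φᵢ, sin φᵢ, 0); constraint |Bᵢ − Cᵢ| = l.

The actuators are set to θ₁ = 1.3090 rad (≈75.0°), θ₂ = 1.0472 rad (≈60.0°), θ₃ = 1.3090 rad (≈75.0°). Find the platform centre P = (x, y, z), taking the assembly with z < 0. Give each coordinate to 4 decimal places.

arm 1 at φ=0.0°: ρ1 = 0.2466;  O1 = (0.2466, 0.0000, -0.1739)
O2 = (0.2900·cos120.0°, 0.2900·sin120.0°, -0.1559) = (-0.1450, 0.2511, -0.1559)
O3 = (0.2466·cos240.0°, 0.2466·sin240.0°, -0.1739) = (-0.1233, -0.2136, -0.1739)
|O₂|²−|O₁|² = 0.0174;  |O₃|²−|O₁|² = 0.0000
[-0.7832 0.5023 0.0360]·P = 0.0174;  [-0.7398 -0.4271 0.0000]·P = 0.0000
det = 0.7061;  x = -0.0105+0.0218z,  y = 0.0182+-0.0377z
sphere 1 gives Az²+Bz+C=0 with A=1.0019, B=0.3352, C=-0.0329;  B²−4AC=0.2444;  roots -0.4140, 0.0794;  negative root z = -0.4140
x = -0.0195, y = 0.0338

(-0.0195, 0.0338, -0.4140)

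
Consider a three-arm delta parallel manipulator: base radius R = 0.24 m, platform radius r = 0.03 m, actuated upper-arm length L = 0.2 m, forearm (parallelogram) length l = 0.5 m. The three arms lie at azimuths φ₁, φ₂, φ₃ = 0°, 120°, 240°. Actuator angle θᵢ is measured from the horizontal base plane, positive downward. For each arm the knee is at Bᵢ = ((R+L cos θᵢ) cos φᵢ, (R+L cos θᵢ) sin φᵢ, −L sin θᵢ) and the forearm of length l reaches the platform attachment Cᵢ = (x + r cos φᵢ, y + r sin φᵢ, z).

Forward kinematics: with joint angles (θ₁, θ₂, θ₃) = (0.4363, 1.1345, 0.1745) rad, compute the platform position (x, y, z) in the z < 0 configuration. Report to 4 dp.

(0.0445, -0.1431, -0.4151)

arm 1 at φ=0.0°: ρ1 = 0.3913;  O1 = (0.3913, 0.0000, -0.0845)
O2 = (0.2945·cos120.0°, 0.2945·sin120.0°, -0.1813) = (-0.1473, 0.2551, -0.1813)
O3 = (0.4070·cos240.0°, 0.4070·sin240.0°, -0.0347) = (-0.2035, -0.3524, -0.0347)
eliminate P² terms by subtracting sphere 1 from 2 and 3
plane₁₂: -1.0770x+0.5101y+-0.1935z = -0.0406
Cramer: x(z) = 0.0185-0.0627z;  y(z) = -0.0406+0.2470z
quadratic in z: (1.0649)z²+(0.1957)z+(-0.1023)=0, √Δ=0.6884 → z ∈ {-0.4151, 0.2313}; z = -0.4151 (taking z<0)
x = 0.0445, y = -0.1431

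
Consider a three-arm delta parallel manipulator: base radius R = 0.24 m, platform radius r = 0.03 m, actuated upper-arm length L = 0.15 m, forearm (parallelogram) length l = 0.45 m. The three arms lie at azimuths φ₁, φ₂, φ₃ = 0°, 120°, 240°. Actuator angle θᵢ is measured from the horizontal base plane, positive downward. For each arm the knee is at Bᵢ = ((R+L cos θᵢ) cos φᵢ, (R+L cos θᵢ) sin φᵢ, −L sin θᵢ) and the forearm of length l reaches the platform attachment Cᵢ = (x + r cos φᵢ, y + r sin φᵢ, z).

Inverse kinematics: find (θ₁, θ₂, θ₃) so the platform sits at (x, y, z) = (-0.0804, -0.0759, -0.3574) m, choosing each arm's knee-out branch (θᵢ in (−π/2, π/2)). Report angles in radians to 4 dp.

arm 1 (φ=0.0°): x'=-0.0804, y'=-0.0759
  e−x'=0.2904;  (l²−L²−(e−x')²−y'²−z²)/2L = -0.1261
  γ=atan2(-0.3574,0.2904)=-0.8885;  ψ=arccos(-0.2738)=1.8482;  θ1=γ+ψ≈0.9597
arm 2 (φ=120.0°): x'=-0.0255, y'=0.1076
  A=0.2355, B=-0.3574, C=(l²−L²−A²−y'²−z²)/(2L)=-0.0493
  √(A²+B²)=0.4280;  θ2 = -0.9881+1.6862 ≈ 0.6981
rotate P by −φ3: (0.1059, -0.0317, -0.3574)
  e−x'=0.1041;  (l²−L²−(e−x')²−y'²−z²)/2L = 0.1348
  √(A²+B²)=0.3722;  θ3 = -1.2874+1.2003 ≈ -0.0871

θ₁ = 0.9597, θ₂ = 0.6981, θ₃ = -0.0871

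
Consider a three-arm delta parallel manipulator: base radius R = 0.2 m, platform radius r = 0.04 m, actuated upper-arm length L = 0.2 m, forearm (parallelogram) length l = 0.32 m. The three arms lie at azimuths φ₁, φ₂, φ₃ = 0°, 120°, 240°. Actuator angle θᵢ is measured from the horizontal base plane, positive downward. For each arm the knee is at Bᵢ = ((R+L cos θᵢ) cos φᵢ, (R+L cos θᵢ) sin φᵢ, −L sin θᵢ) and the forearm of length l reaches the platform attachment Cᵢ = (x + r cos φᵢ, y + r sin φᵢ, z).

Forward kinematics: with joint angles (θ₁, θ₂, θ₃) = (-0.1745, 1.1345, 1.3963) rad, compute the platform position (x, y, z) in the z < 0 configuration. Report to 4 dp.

(0.1462, 0.0389, -0.2029)

centre 1 = (0.3570·cos0.0°, 0.3570·sin0.0°, 0.0347) = (0.3570, 0.0000, 0.0347)
centre 2 = (0.2445·cos120.0°, 0.2445·sin120.0°, -0.1813) = (-0.1223, 0.2118, -0.1813)
arm 3 at φ=240.0°: e+L cos θ3 = 0.1947;  centre 3 = (-0.0974, -0.1686, -0.1970)
subtract pairs → two planes through P
[-0.9584 0.4235 -0.4320]·P = -0.0360;  [-0.9086 -0.3373 -0.4634]·P = -0.0519
Cramer: x(z) = 0.0482-0.4829z;  y(z) = 0.0241-0.0729z
sphere 1 gives Az²+Bz+C=0 with A=1.2385, B=0.2253, C=-0.0053;  B²−4AC=0.0769;  roots -0.2029, 0.0210;  negative root z = -0.2029
x = 0.1462, y = 0.0389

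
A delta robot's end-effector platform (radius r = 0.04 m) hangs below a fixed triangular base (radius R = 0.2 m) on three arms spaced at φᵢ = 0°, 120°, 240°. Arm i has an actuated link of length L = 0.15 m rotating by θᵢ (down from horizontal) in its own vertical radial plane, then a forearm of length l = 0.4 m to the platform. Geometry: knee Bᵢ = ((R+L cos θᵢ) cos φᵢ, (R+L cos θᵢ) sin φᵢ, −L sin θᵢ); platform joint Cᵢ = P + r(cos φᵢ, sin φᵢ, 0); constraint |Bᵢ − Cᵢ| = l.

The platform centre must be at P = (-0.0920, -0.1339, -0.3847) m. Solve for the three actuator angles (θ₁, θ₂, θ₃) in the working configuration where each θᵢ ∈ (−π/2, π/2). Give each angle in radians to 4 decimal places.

θ₁ = 1.3092, θ₂ = 1.2219, θ₃ = 0.0874

φ1=0.0° → target in arm frame (-0.0920, -0.1339)
  A=0.2520, B=-0.3847, C=(l²−L²−A²−y'²−z²)/(2L)=-0.3064
  √(A²+B²)=0.4599;  θ1 = -0.9909+2.3000 ≈ 1.3092
φ2=120.0° → target in arm frame (-0.0700, 0.1466)
  e−x'=0.2300;  (l²−L²−(e−x')²−y'²−z²)/2L = -0.2829
  γ=atan2(-0.3847,0.2300)=-1.0320;  ψ=arccos(-0.6312)=2.2539;  θ2=γ+ψ≈1.2219
φ3=240.0° → target in arm frame (0.1620, -0.0127)
  A=-0.0020, B=-0.3847, C=(l²−L²−A²−y'²−z²)/(2L)=-0.0355
  √(A²+B²)=0.3847;  θ3 = -1.5759+1.6633 ≈ 0.0874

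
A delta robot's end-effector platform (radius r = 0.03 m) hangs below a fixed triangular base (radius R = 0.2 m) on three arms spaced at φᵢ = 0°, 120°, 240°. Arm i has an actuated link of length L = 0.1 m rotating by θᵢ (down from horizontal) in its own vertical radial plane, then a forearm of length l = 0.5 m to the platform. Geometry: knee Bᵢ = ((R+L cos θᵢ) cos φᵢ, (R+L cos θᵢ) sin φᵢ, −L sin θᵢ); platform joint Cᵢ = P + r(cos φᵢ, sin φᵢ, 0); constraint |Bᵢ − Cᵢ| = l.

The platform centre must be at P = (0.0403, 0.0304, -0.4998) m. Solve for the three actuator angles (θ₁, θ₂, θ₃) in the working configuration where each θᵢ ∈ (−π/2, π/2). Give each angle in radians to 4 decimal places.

arm 1 (φ=0.0°): x'=0.0403, y'=0.0304
  A cos θ + B sin θ = C:  0.1297·cos θ + -0.4998·sin θ = -0.1377
  γ=atan2(-0.4998,0.1297)=-1.3169;  ψ=arccos(-0.2667)=1.8408;  θ1=γ+ψ≈0.5239
rotate P by −φ2: (0.0062, -0.0501, -0.4998)
  e−x'=0.1638;  (l²−L²−(e−x')²−y'²−z²)/2L = -0.1957
  √(A²+B²)=0.5260;  θ2 = -1.2541+1.9521 ≈ 0.6981
φ3=240.0° → target in arm frame (-0.0465, 0.0197)
  e−x'=0.2165;  (l²−L²−(e−x')²−y'²−z²)/2L = -0.2853
  √(A²+B²)=0.5447;  θ3 = -1.1621+2.1220 ≈ 0.9599

θ₁ = 0.5239, θ₂ = 0.6981, θ₃ = 0.9599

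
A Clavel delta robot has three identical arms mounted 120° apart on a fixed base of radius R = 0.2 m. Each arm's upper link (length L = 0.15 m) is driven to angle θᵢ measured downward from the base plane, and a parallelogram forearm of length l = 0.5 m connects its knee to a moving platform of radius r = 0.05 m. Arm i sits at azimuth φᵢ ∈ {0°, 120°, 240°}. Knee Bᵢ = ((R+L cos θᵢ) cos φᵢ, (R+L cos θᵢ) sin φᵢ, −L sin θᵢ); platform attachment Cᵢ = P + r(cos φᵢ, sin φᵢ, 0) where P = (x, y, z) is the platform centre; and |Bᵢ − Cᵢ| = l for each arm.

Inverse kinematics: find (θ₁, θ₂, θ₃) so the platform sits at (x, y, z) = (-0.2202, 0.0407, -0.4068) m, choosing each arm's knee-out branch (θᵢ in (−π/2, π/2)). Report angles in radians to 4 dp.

θ₁ = 1.2217, θ₂ = -0.2621, θ₃ = 0.0872

rotate P by −φ1: (-0.2202, 0.0407, -0.4068)
  e−x'=0.3702;  (l²−L²−(e−x')²−y'²−z²)/2L = -0.2556
  θ1 = atan2(B,A) + arccos(C/0.5500) = 1.2217
rotate P by −φ2: (0.1453, 0.1703, -0.4068)
  A cos θ + B sin θ = C:  0.0047·cos θ + -0.4068·sin θ = 0.1099
  γ=atan2(-0.4068,0.0047)=-1.5594;  ψ=arccos(0.2702)=1.2972;  θ2=γ+ψ≈-0.2621
arm 3 (φ=240.0°): x'=0.0749, y'=-0.2110
  A=0.0751, B=-0.4068, C=(l²−L²−A²−y'²−z²)/(2L)=0.0394
  √(A²+B²)=0.4137;  θ3 = -1.3881+1.4754 ≈ 0.0872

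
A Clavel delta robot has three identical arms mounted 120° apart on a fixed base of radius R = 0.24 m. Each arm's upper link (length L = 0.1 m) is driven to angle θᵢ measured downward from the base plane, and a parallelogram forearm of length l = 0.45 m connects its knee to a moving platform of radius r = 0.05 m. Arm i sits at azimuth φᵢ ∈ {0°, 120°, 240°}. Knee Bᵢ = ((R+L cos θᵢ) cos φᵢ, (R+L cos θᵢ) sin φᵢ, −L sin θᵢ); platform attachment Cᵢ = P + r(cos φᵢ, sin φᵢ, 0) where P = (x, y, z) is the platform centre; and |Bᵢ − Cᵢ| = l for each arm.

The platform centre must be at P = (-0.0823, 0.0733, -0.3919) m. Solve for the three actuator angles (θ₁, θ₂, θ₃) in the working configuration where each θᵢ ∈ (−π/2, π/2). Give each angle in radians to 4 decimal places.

θ₁ = 1.0467, θ₂ = -0.1746, θ₃ = 0.6977

φ1=0.0° → target in arm frame (-0.0823, 0.0733)
  A cos θ + B sin θ = C:  0.2723·cos θ + -0.3919·sin θ = -0.2030
  √(A²+B²)=0.4772;  θ1 = -0.9636+2.0103 ≈ 1.0467
φ2=120.0° → target in arm frame (0.1046, 0.0346)
  e−x'=0.0854;  (l²−L²−(e−x')²−y'²−z²)/2L = 0.1521
  γ=atan2(-0.3919,0.0854)=-1.3563;  ψ=arccos(0.3793)=1.1817;  θ2=γ+ψ≈-0.1746
arm 3 (φ=240.0°): x'=-0.0223, y'=-0.1079
  A=0.2123, B=-0.3919, C=(l²−L²−A²−y'²−z²)/(2L)=-0.0891
  √(A²+B²)=0.4457;  θ3 = -1.0743+1.7720 ≈ 0.6977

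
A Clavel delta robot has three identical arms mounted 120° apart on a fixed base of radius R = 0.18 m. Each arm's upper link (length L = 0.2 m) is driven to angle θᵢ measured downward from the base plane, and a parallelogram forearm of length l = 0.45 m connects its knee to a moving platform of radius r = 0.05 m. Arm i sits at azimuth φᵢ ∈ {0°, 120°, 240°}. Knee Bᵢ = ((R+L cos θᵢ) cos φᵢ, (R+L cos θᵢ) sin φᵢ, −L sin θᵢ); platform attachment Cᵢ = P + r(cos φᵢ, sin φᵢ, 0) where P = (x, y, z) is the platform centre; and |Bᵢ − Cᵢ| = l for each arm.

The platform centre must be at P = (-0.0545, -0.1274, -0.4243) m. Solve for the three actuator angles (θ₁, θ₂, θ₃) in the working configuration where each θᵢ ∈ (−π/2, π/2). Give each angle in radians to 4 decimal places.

φ1=0.0° → target in arm frame (-0.0545, -0.1274)
  A cos θ + B sin θ = C:  0.1845·cos θ + -0.4243·sin θ = -0.1695
  γ=atan2(-0.4243,0.1845)=-1.1606;  ψ=arccos(-0.3664)=1.9459;  θ1=γ+ψ≈0.7853
rotate P by −φ2: (-0.0831, 0.1109, -0.4243)
  A cos θ + B sin θ = C:  0.2131·cos θ + -0.4243·sin θ = -0.1881
  γ=atan2(-0.4243,0.2131)=-1.1054;  ψ=arccos(-0.3961)=1.9781;  θ2=γ+ψ≈0.8727
φ3=240.0° → target in arm frame (0.1376, 0.0165)
  e−x'=-0.0076;  (l²−L²−(e−x')²−y'²−z²)/2L = -0.0447
  γ=atan2(-0.4243,-0.0076)=-1.5887;  ψ=arccos(-0.1052)=1.6762;  θ3=γ+ψ≈0.0875

θ₁ = 0.7853, θ₂ = 0.8727, θ₃ = 0.0875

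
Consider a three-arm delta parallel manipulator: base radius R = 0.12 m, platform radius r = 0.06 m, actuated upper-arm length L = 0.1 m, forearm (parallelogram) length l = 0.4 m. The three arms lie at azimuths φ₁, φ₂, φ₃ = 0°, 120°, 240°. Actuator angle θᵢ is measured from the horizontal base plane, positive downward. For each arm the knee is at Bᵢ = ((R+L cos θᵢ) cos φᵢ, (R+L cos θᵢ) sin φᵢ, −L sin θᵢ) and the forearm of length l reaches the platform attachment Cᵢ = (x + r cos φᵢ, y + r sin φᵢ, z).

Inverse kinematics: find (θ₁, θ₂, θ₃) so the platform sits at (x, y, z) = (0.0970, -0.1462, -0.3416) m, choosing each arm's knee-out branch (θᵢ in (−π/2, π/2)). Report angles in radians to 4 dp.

φ1=0.0° → target in arm frame (0.0970, -0.1462)
  e−x'=-0.0370;  (l²−L²−(e−x')²−y'²−z²)/2L = 0.0528
  γ=atan2(-0.3416,-0.0370)=-1.6787;  ψ=arccos(0.1538)=1.4164;  θ1=γ+ψ≈-0.2623
rotate P by −φ2: (-0.1751, -0.0109, -0.3416)
  A=0.2351, B=-0.3416, C=(l²−L²−A²−y'²−z²)/(2L)=-0.1104
  √(A²+B²)=0.4147;  θ2 = -0.9680+1.8404 ≈ 0.8724
φ3=240.0° → target in arm frame (0.0781, 0.1571)
  e−x'=-0.0181;  (l²−L²−(e−x')²−y'²−z²)/2L = 0.0415
  γ=atan2(-0.3416,-0.0181)=-1.6238;  ψ=arccos(0.1213)=1.4492;  θ3=γ+ψ≈-0.1746

θ₁ = -0.2623, θ₂ = 0.8724, θ₃ = -0.1746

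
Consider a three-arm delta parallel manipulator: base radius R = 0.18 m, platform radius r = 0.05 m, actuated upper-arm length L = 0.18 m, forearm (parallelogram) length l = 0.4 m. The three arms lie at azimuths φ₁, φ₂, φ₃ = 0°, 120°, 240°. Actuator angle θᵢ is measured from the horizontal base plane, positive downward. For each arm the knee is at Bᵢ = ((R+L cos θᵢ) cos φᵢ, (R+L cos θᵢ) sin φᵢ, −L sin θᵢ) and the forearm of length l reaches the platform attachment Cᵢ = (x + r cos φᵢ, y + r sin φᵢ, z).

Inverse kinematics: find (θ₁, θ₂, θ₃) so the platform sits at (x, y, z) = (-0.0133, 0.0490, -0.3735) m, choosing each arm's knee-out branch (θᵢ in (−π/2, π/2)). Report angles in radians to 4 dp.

θ₁ = 0.6107, θ₂ = 0.3491, θ₃ = 0.6980

arm 1 (φ=0.0°): x'=-0.0133, y'=0.0490
  A=0.1433, B=-0.3735, C=(l²−L²−A²−y'²−z²)/(2L)=-0.0968
  γ=atan2(-0.3735,0.1433)=-1.2044;  ψ=arccos(-0.2419)=1.8151;  θ1=γ+ψ≈0.6107
arm 2 (φ=120.0°): x'=0.0491, y'=-0.0130
  A cos θ + B sin θ = C:  0.0809·cos θ + -0.3735·sin θ = -0.0517
  θ2 = atan2(B,A) + arccos(C/0.3822) = 0.3491
arm 3 (φ=240.0°): x'=-0.0358, y'=-0.0360
  A=0.1658, B=-0.3735, C=(l²−L²−A²−y'²−z²)/(2L)=-0.1130
  θ3 = atan2(B,A) + arccos(C/0.4086) = 0.6980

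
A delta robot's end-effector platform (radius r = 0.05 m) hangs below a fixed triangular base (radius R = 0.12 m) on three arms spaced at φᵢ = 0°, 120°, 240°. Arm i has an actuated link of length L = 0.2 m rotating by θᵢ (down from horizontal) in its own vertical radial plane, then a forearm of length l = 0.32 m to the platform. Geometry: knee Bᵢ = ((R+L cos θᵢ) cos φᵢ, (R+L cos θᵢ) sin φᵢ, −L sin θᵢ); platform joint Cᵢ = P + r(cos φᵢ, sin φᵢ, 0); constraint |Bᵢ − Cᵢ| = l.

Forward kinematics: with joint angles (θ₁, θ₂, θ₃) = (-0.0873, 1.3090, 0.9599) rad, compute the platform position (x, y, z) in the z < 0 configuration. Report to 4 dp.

φ1=0.0°: virtual centre (0.2692, 0.0000, 0.0174), radius l
arm 2 at φ=120.0°: ρ2 = 0.1218;  S2 = (-0.0609, 0.1055, -0.1932)
arm 3 at φ=240.0°: ρ3 = 0.1847;  S3 = (-0.0924, -0.1600, -0.1638)
subtract pairs → two planes through P
linear system: -0.6602x+0.2109y = -0.0206−-0.4212z; -0.7232x+-0.3199y = -0.0118−-0.3625z
det = 0.3638;  x = 0.0250+-0.5807z,  y = -0.0196+0.1795z
sphere 1 gives Az²+Bz+C=0 with A=1.3694, B=0.2417, C=-0.0421;  B²−4AC=0.2889;  roots -0.2845, 0.1080;  negative root z = -0.2845
x = 0.1902, y = -0.0706

(0.1902, -0.0706, -0.2845)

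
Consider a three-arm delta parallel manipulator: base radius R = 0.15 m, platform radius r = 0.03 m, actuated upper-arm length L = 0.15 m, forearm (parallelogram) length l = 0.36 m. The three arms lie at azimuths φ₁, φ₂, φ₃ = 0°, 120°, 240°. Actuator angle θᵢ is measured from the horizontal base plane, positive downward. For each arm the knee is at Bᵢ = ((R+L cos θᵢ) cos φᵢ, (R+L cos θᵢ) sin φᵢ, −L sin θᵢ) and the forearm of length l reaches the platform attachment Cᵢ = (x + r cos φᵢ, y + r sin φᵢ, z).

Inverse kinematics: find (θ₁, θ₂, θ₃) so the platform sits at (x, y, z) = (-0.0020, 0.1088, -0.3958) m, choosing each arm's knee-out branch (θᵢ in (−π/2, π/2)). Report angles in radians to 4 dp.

θ₁ = 0.9600, θ₂ = 0.5237, θ₃ = 1.3094

arm 1 (φ=0.0°): x'=-0.0020, y'=0.1088
  A cos θ + B sin θ = C:  0.1220·cos θ + -0.3958·sin θ = -0.2543
  γ=atan2(-0.3958,0.1220)=-1.2718;  ψ=arccos(-0.6139)=2.2318;  θ1=γ+ψ≈0.9600
φ2=120.0° → target in arm frame (0.0952, -0.0527)
  e−x'=0.0248;  (l²−L²−(e−x')²−y'²−z²)/2L = -0.1765
  γ=atan2(-0.3958,0.0248)=-1.5083;  ψ=arccos(-0.4450)=2.0320;  θ2=γ+ψ≈0.5237
arm 3 (φ=240.0°): x'=-0.0932, y'=-0.0561
  A cos θ + B sin θ = C:  0.2132·cos θ + -0.3958·sin θ = -0.3272
  γ=atan2(-0.3958,0.2132)=-1.0767;  ψ=arccos(-0.7279)=2.3860;  θ3=γ+ψ≈1.3094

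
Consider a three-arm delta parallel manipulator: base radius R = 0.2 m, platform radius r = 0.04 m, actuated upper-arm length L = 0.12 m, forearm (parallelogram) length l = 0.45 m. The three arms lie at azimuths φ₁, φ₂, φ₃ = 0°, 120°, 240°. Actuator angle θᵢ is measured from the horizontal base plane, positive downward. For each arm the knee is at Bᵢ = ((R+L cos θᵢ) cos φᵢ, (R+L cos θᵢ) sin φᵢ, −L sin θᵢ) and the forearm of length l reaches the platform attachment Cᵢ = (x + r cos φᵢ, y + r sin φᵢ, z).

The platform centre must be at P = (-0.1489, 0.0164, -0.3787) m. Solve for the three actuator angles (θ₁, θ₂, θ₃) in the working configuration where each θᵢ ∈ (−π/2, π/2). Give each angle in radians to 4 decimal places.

θ₁ = 1.1341, θ₂ = -0.0877, θ₃ = 0.0873

arm 1 (φ=0.0°): x'=-0.1489, y'=0.0164
  A cos θ + B sin θ = C:  0.3089·cos θ + -0.3787·sin θ = -0.2125
  √(A²+B²)=0.4887;  θ1 = -0.8866+2.0207 ≈ 1.1341
rotate P by −φ2: (0.0887, 0.1208, -0.3787)
  A=0.0713, B=-0.3787, C=(l²−L²−A²−y'²−z²)/(2L)=0.1042
  √(A²+B²)=0.3854;  θ2 = -1.3846+1.2969 ≈ -0.0877
arm 3 (φ=240.0°): x'=0.0602, y'=-0.1372
  A cos θ + B sin θ = C:  0.0998·cos θ + -0.3787·sin θ = 0.0664
  √(A²+B²)=0.3916;  θ3 = -1.3132+1.4005 ≈ 0.0873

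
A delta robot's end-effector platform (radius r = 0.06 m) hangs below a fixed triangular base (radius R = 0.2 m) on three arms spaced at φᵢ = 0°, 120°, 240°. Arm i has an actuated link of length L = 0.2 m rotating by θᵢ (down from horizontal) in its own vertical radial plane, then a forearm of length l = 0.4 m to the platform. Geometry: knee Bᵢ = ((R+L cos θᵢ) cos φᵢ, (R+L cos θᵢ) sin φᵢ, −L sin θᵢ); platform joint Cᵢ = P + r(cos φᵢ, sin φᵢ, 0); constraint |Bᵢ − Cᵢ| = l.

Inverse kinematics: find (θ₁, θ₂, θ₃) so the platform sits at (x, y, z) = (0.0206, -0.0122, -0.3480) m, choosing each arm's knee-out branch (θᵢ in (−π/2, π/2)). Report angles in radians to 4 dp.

θ₁ = 0.4361, θ₂ = 0.6108, θ₃ = 0.5237

arm 1 (φ=0.0°): x'=0.0206, y'=-0.0122
  A=0.1194, B=-0.3480, C=(l²−L²−A²−y'²−z²)/(2L)=-0.0388
  θ1 = atan2(B,A) + arccos(C/0.3679) = 0.4361
φ2=120.0° → target in arm frame (-0.0209, -0.0117)
  e−x'=0.1609;  (l²−L²−(e−x')²−y'²−z²)/2L = -0.0678
  θ2 = atan2(B,A) + arccos(C/0.3834) = 0.6108
arm 3 (φ=240.0°): x'=0.0003, y'=0.0239
  e−x'=0.1397;  (l²−L²−(e−x')²−y'²−z²)/2L = -0.0530
  θ3 = atan2(B,A) + arccos(C/0.3750) = 0.5237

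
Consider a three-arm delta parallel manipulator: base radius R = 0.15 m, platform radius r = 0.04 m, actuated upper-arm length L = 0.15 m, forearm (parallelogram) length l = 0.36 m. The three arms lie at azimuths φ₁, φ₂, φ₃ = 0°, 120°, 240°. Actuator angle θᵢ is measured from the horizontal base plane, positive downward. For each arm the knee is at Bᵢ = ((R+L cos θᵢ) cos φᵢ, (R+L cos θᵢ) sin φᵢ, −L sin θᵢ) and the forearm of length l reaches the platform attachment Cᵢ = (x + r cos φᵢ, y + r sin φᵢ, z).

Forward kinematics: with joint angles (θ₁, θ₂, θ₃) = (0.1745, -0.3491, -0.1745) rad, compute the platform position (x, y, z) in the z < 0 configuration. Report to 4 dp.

S1 = (0.2577·cos0.0°, 0.2577·sin0.0°, -0.0260) = (0.2577, 0.0000, -0.0260)
S2 = (0.2510·cos120.0°, 0.2510·sin120.0°, 0.0513) = (-0.1255, 0.2173, 0.0513)
arm 3 at φ=240.0°: (R−r)+L cos θ3 = 0.2577;  S3 = (-0.1289, -0.2232, 0.0260)
subtract pairs → two planes through P
plane₁₂: -0.7664x+0.4347y+0.1547z = -0.0015
det = 0.6782;  x = 0.0010+0.1686z,  y = -0.0017+-0.0586z
quadratic in z: (1.0319)z²+(-0.0343)z+(-0.0630)=0, √Δ=0.5111 → z ∈ {-0.2310, 0.2643}; z = -0.2310 (taking z<0)
x = -0.0380, y = 0.0119

(-0.0380, 0.0119, -0.2310)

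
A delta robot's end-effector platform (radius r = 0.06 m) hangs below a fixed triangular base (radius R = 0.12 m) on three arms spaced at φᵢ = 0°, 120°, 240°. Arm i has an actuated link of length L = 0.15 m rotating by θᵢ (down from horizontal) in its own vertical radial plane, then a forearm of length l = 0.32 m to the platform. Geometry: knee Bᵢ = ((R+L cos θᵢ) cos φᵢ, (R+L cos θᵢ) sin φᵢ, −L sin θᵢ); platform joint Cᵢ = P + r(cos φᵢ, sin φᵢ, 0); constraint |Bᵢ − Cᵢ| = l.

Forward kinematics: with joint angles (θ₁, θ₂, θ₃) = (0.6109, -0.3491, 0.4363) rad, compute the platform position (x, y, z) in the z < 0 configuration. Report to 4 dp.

S1 = (0.1829·cos0.0°, 0.1829·sin0.0°, -0.0860) = (0.1829, 0.0000, -0.0860)
S2 = (0.2010·cos120.0°, 0.2010·sin120.0°, 0.0513) = (-0.1005, 0.1740, 0.0513)
φ3=240.0°: virtual centre (-0.0980, -0.1697, -0.0634), radius l
|S₂|²−|S₁|² = 0.0022;  |S₃|²−|S₁|² = 0.0016
[-0.5667 0.3481 0.2747]·P = 0.0022;  [-0.5617 -0.3394 0.0453]·P = 0.0016
Cramer: x(z) = -0.0033+0.2810z;  y(z) = 0.0008-0.3316z
quadratic in z: (1.1890)z²+(0.0669)z+(-0.0603)=0, √Δ=0.5398 → z ∈ {-0.2551, 0.1989}; z = -0.2551 (taking z<0)
x = -0.0750, y = 0.0855

(-0.0750, 0.0855, -0.2551)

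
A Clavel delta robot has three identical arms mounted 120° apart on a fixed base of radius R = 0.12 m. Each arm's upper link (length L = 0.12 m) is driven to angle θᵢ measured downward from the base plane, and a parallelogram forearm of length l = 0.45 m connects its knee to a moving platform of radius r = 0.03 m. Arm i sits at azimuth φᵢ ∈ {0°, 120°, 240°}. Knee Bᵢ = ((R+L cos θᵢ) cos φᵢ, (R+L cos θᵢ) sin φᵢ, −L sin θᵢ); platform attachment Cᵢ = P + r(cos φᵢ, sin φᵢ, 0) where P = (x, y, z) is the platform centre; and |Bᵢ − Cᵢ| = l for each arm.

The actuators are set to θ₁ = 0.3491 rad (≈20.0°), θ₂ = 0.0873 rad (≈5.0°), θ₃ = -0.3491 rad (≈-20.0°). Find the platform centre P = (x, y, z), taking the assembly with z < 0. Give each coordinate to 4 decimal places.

(-0.0737, -0.0555, -0.3917)

φ1=0.0°: virtual centre (0.2028, 0.0000, -0.0410), radius l
S2 = (0.2095·cos120.0°, 0.2095·sin120.0°, -0.0105) = (-0.1048, 0.1815, -0.0105)
S3 = (0.2028·cos240.0°, 0.2028·sin240.0°, 0.0410) = (-0.1014, -0.1756, 0.0410)
subtract pairs → two planes through P
plane₁₂: -0.6151x+0.3629y+0.0612z = 0.0012
Cramer: x(z) = -0.0010+0.1856z;  y(z) = 0.0017+0.1460z
sphere 1 gives Az²+Bz+C=0 with A=1.0558, B=0.0070, C=-0.1593;  B²−4AC=0.6728;  roots -0.3917, 0.3852;  negative root z = -0.3917
x = -0.0737, y = -0.0555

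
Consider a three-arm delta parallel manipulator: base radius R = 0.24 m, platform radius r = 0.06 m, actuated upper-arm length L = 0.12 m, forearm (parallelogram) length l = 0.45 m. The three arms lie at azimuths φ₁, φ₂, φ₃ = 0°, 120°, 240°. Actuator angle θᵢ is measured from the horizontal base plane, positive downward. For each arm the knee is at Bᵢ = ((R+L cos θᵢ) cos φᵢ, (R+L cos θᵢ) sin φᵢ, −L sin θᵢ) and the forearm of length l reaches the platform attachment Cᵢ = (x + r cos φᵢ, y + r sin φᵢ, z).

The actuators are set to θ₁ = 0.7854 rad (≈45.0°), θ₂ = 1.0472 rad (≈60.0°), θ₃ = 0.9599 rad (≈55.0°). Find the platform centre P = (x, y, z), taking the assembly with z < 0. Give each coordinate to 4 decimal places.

O1 = (0.2649·cos0.0°, 0.2649·sin0.0°, -0.0849) = (0.2649, 0.0000, -0.0849)
arm 2 at φ=120.0°: e+L cos θ2 = 0.2400;  O2 = (-0.1200, 0.2078, -0.1039)
O3 = (0.2488·cos240.0°, 0.2488·sin240.0°, -0.0983) = (-0.1244, -0.2155, -0.0983)
eliminate P² terms by subtracting sphere 1 from 2 and 3
linear system: -0.7697x+0.4157y = -0.0089−-0.0381z; -0.7785x+-0.4310y = -0.0058−-0.0269z
det = 0.6554;  x = 0.0095+-0.0421z,  y = -0.0039+0.0137z
into |P−O₁|² = l²: 1.0020z² + 0.1911z + -0.1301 = 0;  Δ = 0.5580;  z = -0.4681 or 0.2774 → z<0 root = -0.4681
x = 0.0293, y = -0.0103

(0.0293, -0.0103, -0.4681)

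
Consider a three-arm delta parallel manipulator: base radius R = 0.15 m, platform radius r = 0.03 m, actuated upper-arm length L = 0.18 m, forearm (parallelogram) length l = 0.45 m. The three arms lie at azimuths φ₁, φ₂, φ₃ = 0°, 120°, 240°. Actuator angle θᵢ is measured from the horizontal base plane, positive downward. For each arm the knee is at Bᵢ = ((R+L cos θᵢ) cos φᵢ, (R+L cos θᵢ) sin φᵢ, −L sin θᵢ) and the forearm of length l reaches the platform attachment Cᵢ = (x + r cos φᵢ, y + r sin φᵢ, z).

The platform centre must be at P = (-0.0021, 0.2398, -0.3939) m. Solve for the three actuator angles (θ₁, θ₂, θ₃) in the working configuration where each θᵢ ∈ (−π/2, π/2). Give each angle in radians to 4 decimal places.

φ1=0.0° → target in arm frame (-0.0021, 0.2398)
  A cos θ + B sin θ = C:  0.1221·cos θ + -0.3939·sin θ = -0.1596
  √(A²+B²)=0.4124;  θ1 = -1.2702+1.9683 ≈ 0.6981
arm 2 (φ=120.0°): x'=0.2087, y'=-0.1181
  e−x'=-0.0887;  (l²−L²−(e−x')²−y'²−z²)/2L = -0.0191
  γ=atan2(-0.3939,-0.0887)=-1.7923;  ψ=arccos(-0.0473)=1.6181;  θ2=γ+ψ≈-0.1742
arm 3 (φ=240.0°): x'=-0.2066, y'=-0.1217
  e−x'=0.3266;  (l²−L²−(e−x')²−y'²−z²)/2L = -0.2960
  θ3 = atan2(B,A) + arccos(C/0.5117) = 1.3091

θ₁ = 0.6981, θ₂ = -0.1742, θ₃ = 1.3091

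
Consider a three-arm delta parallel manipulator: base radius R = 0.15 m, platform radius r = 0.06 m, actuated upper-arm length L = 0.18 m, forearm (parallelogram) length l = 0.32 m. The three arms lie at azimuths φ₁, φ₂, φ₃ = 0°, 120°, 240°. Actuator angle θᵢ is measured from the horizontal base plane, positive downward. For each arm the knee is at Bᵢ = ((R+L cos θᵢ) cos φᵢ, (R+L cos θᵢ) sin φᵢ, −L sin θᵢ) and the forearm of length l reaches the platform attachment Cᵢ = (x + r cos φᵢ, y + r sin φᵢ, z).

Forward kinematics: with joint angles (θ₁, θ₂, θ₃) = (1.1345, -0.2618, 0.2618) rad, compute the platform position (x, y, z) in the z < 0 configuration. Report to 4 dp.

(-0.1468, 0.0437, -0.2142)

φ1=0.0°: virtual centre (0.1661, 0.0000, -0.1631), radius l
arm 2 at φ=120.0°: (R−r)+L cos θ2 = 0.2639;  S2 = (-0.1319, 0.2285, 0.0466)
φ3=240.0°: virtual centre (-0.1319, -0.2285, -0.0466), radius l
eliminate P² terms by subtracting sphere 1 from 2 and 3
linear system: -0.5960x+0.4570y = 0.0176−0.4195z; -0.5960x+-0.4570y = 0.0176−0.2331z
Cramer: x(z) = -0.0295+0.5474z;  y(z) = 0.0000-0.2039z
sphere 1 gives Az²+Bz+C=0 with A=1.3413, B=0.1121, C=-0.0375;  B²−4AC=0.2139;  roots -0.2142, 0.1306;  negative root z = -0.2142
x = -0.1468, y = 0.0437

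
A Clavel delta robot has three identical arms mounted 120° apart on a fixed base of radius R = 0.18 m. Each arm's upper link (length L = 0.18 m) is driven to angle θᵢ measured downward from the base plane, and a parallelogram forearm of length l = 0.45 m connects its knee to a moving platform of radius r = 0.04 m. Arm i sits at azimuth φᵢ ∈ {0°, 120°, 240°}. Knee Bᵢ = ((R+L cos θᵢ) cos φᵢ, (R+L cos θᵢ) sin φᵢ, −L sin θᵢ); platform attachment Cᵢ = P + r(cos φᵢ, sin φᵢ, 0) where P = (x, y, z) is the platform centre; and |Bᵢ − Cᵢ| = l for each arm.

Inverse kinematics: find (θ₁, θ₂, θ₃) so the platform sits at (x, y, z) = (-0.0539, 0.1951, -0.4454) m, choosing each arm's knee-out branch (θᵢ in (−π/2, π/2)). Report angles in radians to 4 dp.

θ₁ = 1.0471, θ₂ = 0.0871, θ₃ = 1.3091

arm 1 (φ=0.0°): x'=-0.0539, y'=0.1951
  e−x'=0.1939;  (l²−L²−(e−x')²−y'²−z²)/2L = -0.2887
  γ=atan2(-0.4454,0.1939)=-1.1602;  ψ=arccos(-0.5944)=2.2073;  θ1=γ+ψ≈1.0471
φ2=120.0° → target in arm frame (0.1959, -0.0509)
  A cos θ + B sin θ = C:  -0.0559·cos θ + -0.4454·sin θ = -0.0944
  √(A²+B²)=0.4489;  θ2 = -1.6957+1.7827 ≈ 0.0871
φ3=240.0° → target in arm frame (-0.1420, -0.1442)
  e−x'=0.2820;  (l²−L²−(e−x')²−y'²−z²)/2L = -0.3573
  √(A²+B²)=0.5272;  θ3 = -1.0063+2.3154 ≈ 1.3091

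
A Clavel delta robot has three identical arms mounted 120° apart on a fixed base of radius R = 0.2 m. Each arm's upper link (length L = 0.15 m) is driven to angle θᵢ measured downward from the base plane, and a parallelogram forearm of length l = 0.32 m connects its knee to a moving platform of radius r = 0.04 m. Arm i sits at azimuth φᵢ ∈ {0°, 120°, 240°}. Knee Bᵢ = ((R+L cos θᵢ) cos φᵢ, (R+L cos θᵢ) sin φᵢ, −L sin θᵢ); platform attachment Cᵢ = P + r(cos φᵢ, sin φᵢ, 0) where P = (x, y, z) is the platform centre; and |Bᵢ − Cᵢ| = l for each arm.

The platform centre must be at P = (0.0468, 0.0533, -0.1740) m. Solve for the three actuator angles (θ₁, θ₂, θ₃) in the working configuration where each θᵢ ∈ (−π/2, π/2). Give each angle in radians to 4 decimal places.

θ₁ = -0.0002, θ₂ = 0.2615, θ₃ = 0.9600

rotate P by −φ1: (0.0468, 0.0533, -0.1740)
  A cos θ + B sin θ = C:  0.1132·cos θ + -0.1740·sin θ = 0.1132
  √(A²+B²)=0.2076;  θ1 = -0.9940+0.9938 ≈ -0.0002
rotate P by −φ2: (0.0228, -0.0672, -0.1740)
  e−x'=0.1372;  (l²−L²−(e−x')²−y'²−z²)/2L = 0.0876
  θ2 = atan2(B,A) + arccos(C/0.2216) = 0.2615
φ3=240.0° → target in arm frame (-0.0696, 0.0139)
  e−x'=0.2296;  (l²−L²−(e−x')²−y'²−z²)/2L = -0.0109
  √(A²+B²)=0.2881;  θ3 = -0.6486+1.6086 ≈ 0.9600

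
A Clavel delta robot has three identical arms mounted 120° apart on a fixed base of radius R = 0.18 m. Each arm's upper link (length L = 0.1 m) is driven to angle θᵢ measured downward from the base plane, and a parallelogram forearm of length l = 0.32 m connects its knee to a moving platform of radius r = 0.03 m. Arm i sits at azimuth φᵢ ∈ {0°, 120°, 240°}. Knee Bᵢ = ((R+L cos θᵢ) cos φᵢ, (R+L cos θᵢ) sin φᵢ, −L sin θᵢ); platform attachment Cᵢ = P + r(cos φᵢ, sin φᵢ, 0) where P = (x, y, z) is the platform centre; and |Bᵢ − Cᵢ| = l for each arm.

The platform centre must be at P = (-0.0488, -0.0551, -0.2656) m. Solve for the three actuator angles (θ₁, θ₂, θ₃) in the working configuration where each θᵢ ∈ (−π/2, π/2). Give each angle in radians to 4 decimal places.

θ₁ = 0.9598, θ₂ = 0.7855, θ₃ = 0.0000

arm 1 (φ=0.0°): x'=-0.0488, y'=-0.0551
  e−x'=0.1988;  (l²−L²−(e−x')²−y'²−z²)/2L = -0.1035
  θ1 = atan2(B,A) + arccos(C/0.3318) = 0.9598
arm 2 (φ=120.0°): x'=-0.0233, y'=0.0698
  e−x'=0.1733;  (l²−L²−(e−x')²−y'²−z²)/2L = -0.0653
  γ=atan2(-0.2656,0.1733)=-0.9926;  ψ=arccos(-0.2058)=1.7781;  θ2=γ+ψ≈0.7855
rotate P by −φ3: (0.0721, -0.0147, -0.2656)
  A cos θ + B sin θ = C:  0.0779·cos θ + -0.2656·sin θ = 0.0779
  √(A²+B²)=0.2768;  θ3 = -1.2856+1.2856 ≈ 0.0000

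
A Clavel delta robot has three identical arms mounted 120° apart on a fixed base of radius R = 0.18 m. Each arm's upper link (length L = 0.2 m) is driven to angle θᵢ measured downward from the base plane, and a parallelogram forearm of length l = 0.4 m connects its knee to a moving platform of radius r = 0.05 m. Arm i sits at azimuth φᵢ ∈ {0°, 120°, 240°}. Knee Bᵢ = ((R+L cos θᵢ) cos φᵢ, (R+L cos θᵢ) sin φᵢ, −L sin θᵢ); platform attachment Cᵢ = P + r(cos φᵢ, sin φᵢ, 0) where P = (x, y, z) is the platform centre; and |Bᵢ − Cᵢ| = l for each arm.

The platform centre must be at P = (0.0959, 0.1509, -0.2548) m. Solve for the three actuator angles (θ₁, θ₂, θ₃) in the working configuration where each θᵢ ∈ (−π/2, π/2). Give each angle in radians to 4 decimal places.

θ₁ = -0.1747, θ₂ = -0.0873, θ₃ = 1.1347

rotate P by −φ1: (0.0959, 0.1509, -0.2548)
  A=0.0341, B=-0.2548, C=(l²−L²−A²−y'²−z²)/(2L)=0.0779
  γ=atan2(-0.2548,0.0341)=-1.4378;  ψ=arccos(0.3029)=1.2631;  θ1=γ+ψ≈-0.1747
rotate P by −φ2: (0.0827, -0.1585, -0.2548)
  A cos θ + B sin θ = C:  0.0473·cos θ + -0.2548·sin θ = 0.0693
  γ=atan2(-0.2548,0.0473)=-1.3874;  ψ=arccos(0.2674)=1.3001;  θ2=γ+ψ≈-0.0873
φ3=240.0° → target in arm frame (-0.1786, 0.0076)
  e−x'=0.3086;  (l²−L²−(e−x')²−y'²−z²)/2L = -0.1006
  γ=atan2(-0.2548,0.3086)=-0.6901;  ψ=arccos(-0.2513)=1.8249;  θ3=γ+ψ≈1.1347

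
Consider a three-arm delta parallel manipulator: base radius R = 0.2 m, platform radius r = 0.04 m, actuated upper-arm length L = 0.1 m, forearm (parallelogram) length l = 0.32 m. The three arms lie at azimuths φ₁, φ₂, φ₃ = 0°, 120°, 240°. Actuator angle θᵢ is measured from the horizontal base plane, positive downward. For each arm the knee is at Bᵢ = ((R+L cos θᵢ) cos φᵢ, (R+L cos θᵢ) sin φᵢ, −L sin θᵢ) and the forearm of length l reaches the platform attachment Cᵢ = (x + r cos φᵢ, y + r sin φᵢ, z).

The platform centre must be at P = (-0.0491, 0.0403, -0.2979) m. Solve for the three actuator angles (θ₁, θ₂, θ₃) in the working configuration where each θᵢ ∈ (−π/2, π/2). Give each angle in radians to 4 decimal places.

θ₁ = 1.2219, θ₂ = 0.4364, θ₃ = 0.9604

rotate P by −φ1: (-0.0491, 0.0403, -0.2979)
  A=0.2091, B=-0.2979, C=(l²−L²−A²−y'²−z²)/(2L)=-0.2085
  θ1 = atan2(B,A) + arccos(C/0.3640) = 1.2219
φ2=120.0° → target in arm frame (0.0595, 0.0224)
  A cos θ + B sin θ = C:  0.1005·cos θ + -0.2979·sin θ = -0.0348
  √(A²+B²)=0.3144;  θ2 = -1.2453+1.6816 ≈ 0.4364
arm 3 (φ=240.0°): x'=-0.0104, y'=-0.0627
  e−x'=0.1704;  (l²−L²−(e−x')²−y'²−z²)/2L = -0.1465
  √(A²+B²)=0.3432;  θ3 = -1.0513+2.0117 ≈ 0.9604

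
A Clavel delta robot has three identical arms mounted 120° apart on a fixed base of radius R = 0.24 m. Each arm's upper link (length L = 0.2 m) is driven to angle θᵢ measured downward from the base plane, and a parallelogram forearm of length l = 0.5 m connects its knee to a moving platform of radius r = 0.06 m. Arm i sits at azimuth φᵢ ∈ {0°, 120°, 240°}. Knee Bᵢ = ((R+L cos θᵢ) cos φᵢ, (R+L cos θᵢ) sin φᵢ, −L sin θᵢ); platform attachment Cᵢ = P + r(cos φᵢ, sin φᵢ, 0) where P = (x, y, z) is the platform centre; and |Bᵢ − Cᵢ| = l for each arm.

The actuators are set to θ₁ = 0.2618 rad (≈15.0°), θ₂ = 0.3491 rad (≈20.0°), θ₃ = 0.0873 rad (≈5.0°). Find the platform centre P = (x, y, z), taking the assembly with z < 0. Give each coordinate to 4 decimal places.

φ1=0.0°: virtual centre (0.3732, 0.0000, -0.0518), radius l
S2 = (0.3679·cos120.0°, 0.3679·sin120.0°, -0.0684) = (-0.1840, 0.3186, -0.0684)
arm 3 at φ=240.0°: e+L cos θ3 = 0.3792;  S3 = (-0.1896, -0.3284, -0.0174)
subtract pairs → two planes through P
linear system: -1.1143x+0.6373y = -0.0019−-0.0333z; -1.1256x+-0.6569y = 0.0022−0.0687z
Cramer: x(z) = -0.0001+0.0151z;  y(z) = -0.0031+0.0786z
quadratic in z: (1.0064)z²+(0.0918)z+(-0.1080)=0, √Δ=0.6656 → z ∈ {-0.3763, 0.2851}; z = -0.3763 (taking z<0)
x = -0.0058, y = -0.0327

(-0.0058, -0.0327, -0.3763)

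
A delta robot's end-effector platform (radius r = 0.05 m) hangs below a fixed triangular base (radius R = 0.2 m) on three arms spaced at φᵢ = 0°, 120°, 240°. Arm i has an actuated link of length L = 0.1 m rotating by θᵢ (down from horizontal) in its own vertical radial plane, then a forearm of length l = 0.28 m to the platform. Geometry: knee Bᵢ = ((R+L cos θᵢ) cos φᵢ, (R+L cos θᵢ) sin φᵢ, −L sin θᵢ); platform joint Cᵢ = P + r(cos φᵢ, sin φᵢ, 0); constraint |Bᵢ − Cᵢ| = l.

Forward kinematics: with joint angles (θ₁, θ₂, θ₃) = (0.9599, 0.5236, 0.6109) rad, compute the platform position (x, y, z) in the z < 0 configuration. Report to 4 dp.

(-0.0321, 0.0057, -0.2269)

O1 = (0.2074·cos0.0°, 0.2074·sin0.0°, -0.0819) = (0.2074, 0.0000, -0.0819)
φ2=120.0°: virtual centre (-0.1183, 0.2049, -0.0500), radius l
O3 = (0.2319·cos240.0°, 0.2319·sin240.0°, -0.0574) = (-0.1160, -0.2008, -0.0574)
eliminate P² terms by subtracting sphere 1 from 2 and 3
linear system: -0.6513x+0.4098y = 0.0088−0.0638z; -0.6466x+-0.4017y = 0.0074−0.0491z
Cramer: x(z) = -0.0124+0.0869z;  y(z) = 0.0017-0.0176z
quadratic in z: (1.0079)z²+(0.1256)z+(-0.0234)=0, √Δ=0.3317 → z ∈ {-0.2269, 0.1023}; z = -0.2269 (taking z<0)
x = -0.0321, y = 0.0057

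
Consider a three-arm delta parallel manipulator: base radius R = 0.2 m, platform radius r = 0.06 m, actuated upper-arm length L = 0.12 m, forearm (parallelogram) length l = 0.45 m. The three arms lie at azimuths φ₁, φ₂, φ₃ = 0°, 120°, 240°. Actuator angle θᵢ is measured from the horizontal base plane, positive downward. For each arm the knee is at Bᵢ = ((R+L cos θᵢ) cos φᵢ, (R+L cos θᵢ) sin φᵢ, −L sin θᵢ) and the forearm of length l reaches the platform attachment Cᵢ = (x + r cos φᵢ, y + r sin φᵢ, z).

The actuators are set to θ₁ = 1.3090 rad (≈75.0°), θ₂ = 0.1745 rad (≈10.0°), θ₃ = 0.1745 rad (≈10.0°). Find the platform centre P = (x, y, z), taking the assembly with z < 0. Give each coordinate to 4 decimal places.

φ1=0.0°: virtual centre (0.1711, 0.0000, -0.1159), radius l
φ2=120.0°: virtual centre (-0.1291, 0.2236, -0.0208), radius l
φ3=240.0°: virtual centre (-0.1291, -0.2236, -0.0208), radius l
subtract pairs → two planes through P
[-0.6003 0.4472 0.1902]·P = 0.0244;  [-0.6003 -0.4472 0.1902]·P = 0.0244
det = 0.5369;  x = -0.0406+0.3168z,  y = 0.0000+0.0000z
into |P−centre ₁|² = l²: 1.1003z² + 0.0977z + -0.1443 = 0;  Δ = 0.6444;  z = -0.4092 or 0.3204 → z<0 root = -0.4092
x = -0.1703, y = 0.0000

(-0.1703, 0.0000, -0.4092)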